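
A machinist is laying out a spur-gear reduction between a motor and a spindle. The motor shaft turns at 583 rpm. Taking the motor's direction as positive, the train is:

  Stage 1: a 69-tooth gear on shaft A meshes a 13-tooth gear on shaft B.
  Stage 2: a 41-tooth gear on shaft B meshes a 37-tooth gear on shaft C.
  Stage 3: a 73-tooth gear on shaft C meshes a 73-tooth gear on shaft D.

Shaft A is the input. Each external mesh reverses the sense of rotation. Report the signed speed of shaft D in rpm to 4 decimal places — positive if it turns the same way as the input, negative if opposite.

Stage 1 [69T→13T]: ω = 583.0000×69/13 = 3094.3846 rpm, dir flips to −; running = −3094.3846
Stage 2 [41T→37T]: ω = 3094.3846×41/37 = 3428.9127 rpm, dir flips to +; running = +3428.9127
Stage 3 [73T→73T]: ω = 3428.9127×73/73 = 3428.9127 rpm, dir flips to −; running = −3428.9127

-3428.9127 rpm (opposite to input, |ω| = 3428.9127 rpm)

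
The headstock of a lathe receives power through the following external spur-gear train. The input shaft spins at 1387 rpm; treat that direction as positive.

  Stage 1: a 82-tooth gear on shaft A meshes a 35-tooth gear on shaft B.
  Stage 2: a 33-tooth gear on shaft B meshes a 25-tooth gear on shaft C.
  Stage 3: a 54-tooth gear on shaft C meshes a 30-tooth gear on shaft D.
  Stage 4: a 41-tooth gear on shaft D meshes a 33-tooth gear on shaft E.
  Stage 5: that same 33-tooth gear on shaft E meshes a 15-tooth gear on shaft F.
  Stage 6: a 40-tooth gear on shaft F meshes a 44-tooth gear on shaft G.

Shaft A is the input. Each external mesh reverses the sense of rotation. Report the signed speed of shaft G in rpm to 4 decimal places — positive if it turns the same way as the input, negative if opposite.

Stage 1 [82T→35T]: ω = 1387.0000×82/35 = 3249.5429 rpm, dir flips to −; running = −3249.5429
Stage 2 [33T→25T]: ω = 3249.5429×33/25 = 4289.3966 rpm, dir flips to +; running = +4289.3966
Stage 3 [54T→30T]: ω = 4289.3966×54/30 = 7720.9138 rpm, dir flips to −; running = −7720.9138
Stage 4 [41T→33T]: ω = 7720.9138×41/33 = 9592.6505 rpm, dir flips to +; running = +9592.6505
Stage 5 [33T→15T]: ω = 9592.6505×33/15 = 21103.8311 rpm, dir flips to −; running = −21103.8311
Stage 6 [40T→44T]: ω = 21103.8311×40/44 = 19185.3010 rpm, dir flips to +; running = +19185.3010

+19185.3010 rpm (same as input, |ω| = 19185.3010 rpm)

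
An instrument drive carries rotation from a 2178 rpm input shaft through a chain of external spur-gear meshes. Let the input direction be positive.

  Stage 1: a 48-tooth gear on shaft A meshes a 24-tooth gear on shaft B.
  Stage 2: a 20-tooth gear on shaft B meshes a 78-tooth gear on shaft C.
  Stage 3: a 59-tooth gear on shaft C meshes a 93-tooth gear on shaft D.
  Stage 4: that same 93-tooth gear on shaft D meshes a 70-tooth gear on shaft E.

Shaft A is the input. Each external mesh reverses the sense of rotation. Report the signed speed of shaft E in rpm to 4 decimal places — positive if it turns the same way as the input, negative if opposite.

+941.4066 rpm (same as input, |ω| = 941.4066 rpm)

Stage 1 [48T→24T]: ω = 2178.0000×48/24 = 4356.0000 rpm, dir flips to −; running = −4356.0000
Stage 2 [20T→78T]: ω = 4356.0000×20/78 = 1116.9231 rpm, dir flips to +; running = +1116.9231
Stage 3 [59T→93T]: ω = 1116.9231×59/93 = 708.5856 rpm, dir flips to −; running = −708.5856
Stage 4 [93T→70T]: ω = 708.5856×93/70 = 941.4066 rpm, dir flips to +; running = +941.4066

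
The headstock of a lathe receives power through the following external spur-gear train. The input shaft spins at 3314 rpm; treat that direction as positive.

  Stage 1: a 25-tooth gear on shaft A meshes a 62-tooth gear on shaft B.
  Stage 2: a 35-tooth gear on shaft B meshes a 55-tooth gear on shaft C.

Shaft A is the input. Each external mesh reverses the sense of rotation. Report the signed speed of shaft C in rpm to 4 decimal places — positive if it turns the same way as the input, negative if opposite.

+850.3666 rpm (same as input, |ω| = 850.3666 rpm)

Stage 1 [25T→62T]: ω = 3314.0000×25/62 = 1336.2903 rpm, dir flips to −; running = −1336.2903
Stage 2 [35T→55T]: ω = 1336.2903×35/55 = 850.3666 rpm, dir flips to +; running = +850.3666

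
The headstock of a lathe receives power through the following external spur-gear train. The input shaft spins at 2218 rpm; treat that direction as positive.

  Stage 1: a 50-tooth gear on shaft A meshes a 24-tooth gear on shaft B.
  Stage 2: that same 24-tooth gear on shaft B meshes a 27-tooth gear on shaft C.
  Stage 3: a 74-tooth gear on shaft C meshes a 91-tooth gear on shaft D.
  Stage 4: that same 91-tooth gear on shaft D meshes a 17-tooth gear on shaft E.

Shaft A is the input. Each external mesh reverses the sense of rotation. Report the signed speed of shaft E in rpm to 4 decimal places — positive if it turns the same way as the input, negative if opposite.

+17879.3028 rpm (same as input, |ω| = 17879.3028 rpm)

Stage 1 [50T→24T]: ω = 2218.0000×50/24 = 4620.8333 rpm, dir flips to −; running = −4620.8333
Stage 2 [24T→27T]: ω = 4620.8333×24/27 = 4107.4074 rpm, dir flips to +; running = +4107.4074
Stage 3 [74T→91T]: ω = 4107.4074×74/91 = 3340.0895 rpm, dir flips to −; running = −3340.0895
Stage 4 [91T→17T]: ω = 3340.0895×91/17 = 17879.3028 rpm, dir flips to +; running = +17879.3028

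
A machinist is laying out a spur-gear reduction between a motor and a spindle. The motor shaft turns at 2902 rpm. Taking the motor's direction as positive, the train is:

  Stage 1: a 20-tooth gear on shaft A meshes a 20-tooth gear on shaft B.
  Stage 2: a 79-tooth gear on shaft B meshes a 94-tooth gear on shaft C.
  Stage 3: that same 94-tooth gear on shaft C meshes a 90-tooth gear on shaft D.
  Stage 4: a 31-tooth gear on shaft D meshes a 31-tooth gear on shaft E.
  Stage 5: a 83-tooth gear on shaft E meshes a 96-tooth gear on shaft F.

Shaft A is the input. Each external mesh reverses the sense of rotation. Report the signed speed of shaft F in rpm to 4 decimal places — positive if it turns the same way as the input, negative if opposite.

-2202.3627 rpm (opposite to input, |ω| = 2202.3627 rpm)

Stage 1 [20T→20T]: ω = 2902.0000×20/20 = 2902.0000 rpm, dir flips to −; running = −2902.0000
Stage 2 [79T→94T]: ω = 2902.0000×79/94 = 2438.9149 rpm, dir flips to +; running = +2438.9149
Stage 3 [94T→90T]: ω = 2438.9149×94/90 = 2547.3111 rpm, dir flips to −; running = −2547.3111
Stage 4 [31T→31T]: ω = 2547.3111×31/31 = 2547.3111 rpm, dir flips to +; running = +2547.3111
Stage 5 [83T→96T]: ω = 2547.3111×83/96 = 2202.3627 rpm, dir flips to −; running = −2202.3627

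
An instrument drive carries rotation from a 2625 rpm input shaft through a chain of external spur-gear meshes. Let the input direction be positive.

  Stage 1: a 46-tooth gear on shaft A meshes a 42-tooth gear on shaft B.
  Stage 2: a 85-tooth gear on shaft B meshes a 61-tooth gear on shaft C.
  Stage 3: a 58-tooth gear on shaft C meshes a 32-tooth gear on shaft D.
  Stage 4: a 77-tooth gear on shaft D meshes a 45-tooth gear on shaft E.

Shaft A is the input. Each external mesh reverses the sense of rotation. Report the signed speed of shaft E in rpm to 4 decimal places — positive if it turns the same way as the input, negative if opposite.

Stage 1 [46T→42T]: ω = 2625.0000×46/42 = 2875.0000 rpm, dir flips to −; running = −2875.0000
Stage 2 [85T→61T]: ω = 2875.0000×85/61 = 4006.1475 rpm, dir flips to +; running = +4006.1475
Stage 3 [58T→32T]: ω = 4006.1475×58/32 = 7261.1424 rpm, dir flips to −; running = −7261.1424
Stage 4 [77T→45T]: ω = 7261.1424×77/45 = 12424.6215 rpm, dir flips to +; running = +12424.6215

+12424.6215 rpm (same as input, |ω| = 12424.6215 rpm)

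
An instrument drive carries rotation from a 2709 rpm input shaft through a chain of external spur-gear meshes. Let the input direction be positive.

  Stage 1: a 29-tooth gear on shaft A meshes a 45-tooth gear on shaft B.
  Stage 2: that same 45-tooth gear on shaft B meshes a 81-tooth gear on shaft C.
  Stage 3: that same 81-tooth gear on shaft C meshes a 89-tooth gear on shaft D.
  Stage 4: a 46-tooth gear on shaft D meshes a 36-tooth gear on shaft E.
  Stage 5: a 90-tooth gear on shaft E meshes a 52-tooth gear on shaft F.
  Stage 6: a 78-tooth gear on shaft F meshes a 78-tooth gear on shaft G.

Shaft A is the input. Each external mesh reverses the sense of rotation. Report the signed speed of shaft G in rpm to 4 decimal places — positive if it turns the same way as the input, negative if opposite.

+1952.1424 rpm (same as input, |ω| = 1952.1424 rpm)

Stage 1 [29T→45T]: ω = 2709.0000×29/45 = 1745.8000 rpm, dir flips to −; running = −1745.8000
Stage 2 [45T→81T]: ω = 1745.8000×45/81 = 969.8889 rpm, dir flips to +; running = +969.8889
Stage 3 [81T→89T]: ω = 969.8889×81/89 = 882.7079 rpm, dir flips to −; running = −882.7079
Stage 4 [46T→36T]: ω = 882.7079×46/36 = 1127.9045 rpm, dir flips to +; running = +1127.9045
Stage 5 [90T→52T]: ω = 1127.9045×90/52 = 1952.1424 rpm, dir flips to −; running = −1952.1424
Stage 6 [78T→78T]: ω = 1952.1424×78/78 = 1952.1424 rpm, dir flips to +; running = +1952.1424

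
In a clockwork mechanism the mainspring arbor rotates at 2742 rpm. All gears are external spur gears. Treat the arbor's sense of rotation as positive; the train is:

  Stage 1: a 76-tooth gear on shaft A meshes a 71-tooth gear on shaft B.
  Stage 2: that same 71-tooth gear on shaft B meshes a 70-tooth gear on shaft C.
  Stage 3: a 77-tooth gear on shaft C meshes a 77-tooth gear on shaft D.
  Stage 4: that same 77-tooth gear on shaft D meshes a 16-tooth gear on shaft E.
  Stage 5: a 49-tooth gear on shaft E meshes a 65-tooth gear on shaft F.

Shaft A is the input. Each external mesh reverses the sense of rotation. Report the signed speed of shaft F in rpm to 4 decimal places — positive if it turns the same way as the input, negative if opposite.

Stage 1 [76T→71T]: ω = 2742.0000×76/71 = 2935.0986 rpm, dir flips to −; running = −2935.0986
Stage 2 [71T→70T]: ω = 2935.0986×71/70 = 2977.0286 rpm, dir flips to +; running = +2977.0286
Stage 3 [77T→77T]: ω = 2977.0286×77/77 = 2977.0286 rpm, dir flips to −; running = −2977.0286
Stage 4 [77T→16T]: ω = 2977.0286×77/16 = 14326.9500 rpm, dir flips to +; running = +14326.9500
Stage 5 [49T→65T]: ω = 14326.9500×49/65 = 10800.3162 rpm, dir flips to −; running = −10800.3162

-10800.3162 rpm (opposite to input, |ω| = 10800.3162 rpm)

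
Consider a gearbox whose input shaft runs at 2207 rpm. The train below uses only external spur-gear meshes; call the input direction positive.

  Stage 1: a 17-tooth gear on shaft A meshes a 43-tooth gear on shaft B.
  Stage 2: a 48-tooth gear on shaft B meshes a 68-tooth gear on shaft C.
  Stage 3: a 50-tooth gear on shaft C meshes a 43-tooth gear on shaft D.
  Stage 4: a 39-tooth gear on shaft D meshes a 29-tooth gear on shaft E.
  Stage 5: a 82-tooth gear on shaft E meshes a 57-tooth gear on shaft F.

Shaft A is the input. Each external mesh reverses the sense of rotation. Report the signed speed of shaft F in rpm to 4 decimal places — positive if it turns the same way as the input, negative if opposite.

-1385.5502 rpm (opposite to input, |ω| = 1385.5502 rpm)

Stage 1 [17T→43T]: ω = 2207.0000×17/43 = 872.5349 rpm, dir flips to −; running = −872.5349
Stage 2 [48T→68T]: ω = 872.5349×48/68 = 615.9070 rpm, dir flips to +; running = +615.9070
Stage 3 [50T→43T]: ω = 615.9070×50/43 = 716.1709 rpm, dir flips to −; running = −716.1709
Stage 4 [39T→29T]: ω = 716.1709×39/29 = 963.1264 rpm, dir flips to +; running = +963.1264
Stage 5 [82T→57T]: ω = 963.1264×82/57 = 1385.5502 rpm, dir flips to −; running = −1385.5502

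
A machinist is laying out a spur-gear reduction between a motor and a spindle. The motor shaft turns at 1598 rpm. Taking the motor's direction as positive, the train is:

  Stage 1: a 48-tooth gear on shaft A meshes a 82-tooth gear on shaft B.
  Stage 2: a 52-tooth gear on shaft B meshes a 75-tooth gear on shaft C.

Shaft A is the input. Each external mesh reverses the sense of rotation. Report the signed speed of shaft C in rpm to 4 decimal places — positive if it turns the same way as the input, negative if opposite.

Stage 1 [48T→82T]: ω = 1598.0000×48/82 = 935.4146 rpm, dir flips to −; running = −935.4146
Stage 2 [52T→75T]: ω = 935.4146×52/75 = 648.5541 rpm, dir flips to +; running = +648.5541

+648.5541 rpm (same as input, |ω| = 648.5541 rpm)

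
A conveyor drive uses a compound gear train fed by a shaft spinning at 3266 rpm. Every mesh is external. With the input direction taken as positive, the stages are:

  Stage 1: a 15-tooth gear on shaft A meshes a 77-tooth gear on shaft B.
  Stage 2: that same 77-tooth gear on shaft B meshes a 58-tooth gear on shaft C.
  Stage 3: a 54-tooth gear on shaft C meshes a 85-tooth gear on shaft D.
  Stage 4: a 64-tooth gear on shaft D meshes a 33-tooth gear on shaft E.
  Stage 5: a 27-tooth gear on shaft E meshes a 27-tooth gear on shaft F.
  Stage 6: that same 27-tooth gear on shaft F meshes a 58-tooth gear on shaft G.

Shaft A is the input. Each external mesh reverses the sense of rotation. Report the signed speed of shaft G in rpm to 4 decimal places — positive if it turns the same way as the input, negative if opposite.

+484.4579 rpm (same as input, |ω| = 484.4579 rpm)

Stage 1 [15T→77T]: ω = 3266.0000×15/77 = 636.2338 rpm, dir flips to −; running = −636.2338
Stage 2 [77T→58T]: ω = 636.2338×77/58 = 844.6552 rpm, dir flips to +; running = +844.6552
Stage 3 [54T→85T]: ω = 844.6552×54/85 = 536.6045 rpm, dir flips to −; running = −536.6045
Stage 4 [64T→33T]: ω = 536.6045×64/33 = 1040.6874 rpm, dir flips to +; running = +1040.6874
Stage 5 [27T→27T]: ω = 1040.6874×27/27 = 1040.6874 rpm, dir flips to −; running = −1040.6874
Stage 6 [27T→58T]: ω = 1040.6874×27/58 = 484.4579 rpm, dir flips to +; running = +484.4579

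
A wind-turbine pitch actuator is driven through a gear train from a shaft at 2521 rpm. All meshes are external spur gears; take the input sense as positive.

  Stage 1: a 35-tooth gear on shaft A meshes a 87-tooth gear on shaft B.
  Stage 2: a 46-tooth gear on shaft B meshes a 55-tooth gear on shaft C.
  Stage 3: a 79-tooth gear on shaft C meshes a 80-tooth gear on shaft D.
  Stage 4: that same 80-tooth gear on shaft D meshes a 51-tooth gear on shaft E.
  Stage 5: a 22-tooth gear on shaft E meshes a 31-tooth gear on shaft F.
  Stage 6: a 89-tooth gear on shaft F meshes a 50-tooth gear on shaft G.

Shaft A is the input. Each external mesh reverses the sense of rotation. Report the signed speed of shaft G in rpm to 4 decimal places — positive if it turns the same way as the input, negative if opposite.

Stage 1 [35T→87T]: ω = 2521.0000×35/87 = 1014.1954 rpm, dir flips to −; running = −1014.1954
Stage 2 [46T→55T]: ω = 1014.1954×46/55 = 848.2362 rpm, dir flips to +; running = +848.2362
Stage 3 [79T→80T]: ω = 848.2362×79/80 = 837.6332 rpm, dir flips to −; running = −837.6332
Stage 4 [80T→51T]: ω = 837.6332×80/51 = 1313.9344 rpm, dir flips to +; running = +1313.9344
Stage 5 [22T→31T]: ω = 1313.9344×22/31 = 932.4696 rpm, dir flips to −; running = −932.4696
Stage 6 [89T→50T]: ω = 932.4696×89/50 = 1659.7959 rpm, dir flips to +; running = +1659.7959

+1659.7959 rpm (same as input, |ω| = 1659.7959 rpm)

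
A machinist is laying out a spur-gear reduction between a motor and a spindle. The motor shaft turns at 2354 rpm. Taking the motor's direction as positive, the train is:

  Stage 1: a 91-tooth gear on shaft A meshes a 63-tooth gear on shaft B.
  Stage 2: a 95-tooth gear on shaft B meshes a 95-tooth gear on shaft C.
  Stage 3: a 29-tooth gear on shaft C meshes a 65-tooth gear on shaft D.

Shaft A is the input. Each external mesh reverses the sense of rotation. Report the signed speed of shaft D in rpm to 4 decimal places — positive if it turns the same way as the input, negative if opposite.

Stage 1 [91T→63T]: ω = 2354.0000×91/63 = 3400.2222 rpm, dir flips to −; running = −3400.2222
Stage 2 [95T→95T]: ω = 3400.2222×95/95 = 3400.2222 rpm, dir flips to +; running = +3400.2222
Stage 3 [29T→65T]: ω = 3400.2222×29/65 = 1517.0222 rpm, dir flips to −; running = −1517.0222

-1517.0222 rpm (opposite to input, |ω| = 1517.0222 rpm)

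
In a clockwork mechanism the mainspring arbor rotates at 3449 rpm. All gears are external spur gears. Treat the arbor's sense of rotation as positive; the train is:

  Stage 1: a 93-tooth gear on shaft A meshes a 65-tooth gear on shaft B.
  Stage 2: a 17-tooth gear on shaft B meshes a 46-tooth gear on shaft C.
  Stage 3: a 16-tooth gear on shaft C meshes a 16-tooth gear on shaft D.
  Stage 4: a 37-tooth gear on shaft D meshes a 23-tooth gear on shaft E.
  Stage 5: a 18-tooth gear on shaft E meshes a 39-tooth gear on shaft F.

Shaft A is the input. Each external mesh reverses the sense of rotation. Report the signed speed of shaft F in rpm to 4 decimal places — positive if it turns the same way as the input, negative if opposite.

Stage 1 [93T→65T]: ω = 3449.0000×93/65 = 4934.7231 rpm, dir flips to −; running = −4934.7231
Stage 2 [17T→46T]: ω = 4934.7231×17/46 = 1823.7020 rpm, dir flips to +; running = +1823.7020
Stage 3 [16T→16T]: ω = 1823.7020×16/16 = 1823.7020 rpm, dir flips to −; running = −1823.7020
Stage 4 [37T→23T]: ω = 1823.7020×37/23 = 2933.7815 rpm, dir flips to +; running = +2933.7815
Stage 5 [18T→39T]: ω = 2933.7815×18/39 = 1354.0530 rpm, dir flips to −; running = −1354.0530

-1354.0530 rpm (opposite to input, |ω| = 1354.0530 rpm)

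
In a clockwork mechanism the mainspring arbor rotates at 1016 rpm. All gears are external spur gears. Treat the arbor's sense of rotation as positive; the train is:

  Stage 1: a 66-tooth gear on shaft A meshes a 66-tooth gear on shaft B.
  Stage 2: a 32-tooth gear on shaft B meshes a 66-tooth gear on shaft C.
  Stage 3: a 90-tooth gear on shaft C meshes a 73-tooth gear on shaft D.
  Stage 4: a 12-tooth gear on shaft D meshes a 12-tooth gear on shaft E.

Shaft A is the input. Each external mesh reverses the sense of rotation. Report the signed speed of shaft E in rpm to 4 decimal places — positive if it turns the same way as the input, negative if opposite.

+607.3225 rpm (same as input, |ω| = 607.3225 rpm)

Stage 1 [66T→66T]: ω = 1016.0000×66/66 = 1016.0000 rpm, dir flips to −; running = −1016.0000
Stage 2 [32T→66T]: ω = 1016.0000×32/66 = 492.6061 rpm, dir flips to +; running = +492.6061
Stage 3 [90T→73T]: ω = 492.6061×90/73 = 607.3225 rpm, dir flips to −; running = −607.3225
Stage 4 [12T→12T]: ω = 607.3225×12/12 = 607.3225 rpm, dir flips to +; running = +607.3225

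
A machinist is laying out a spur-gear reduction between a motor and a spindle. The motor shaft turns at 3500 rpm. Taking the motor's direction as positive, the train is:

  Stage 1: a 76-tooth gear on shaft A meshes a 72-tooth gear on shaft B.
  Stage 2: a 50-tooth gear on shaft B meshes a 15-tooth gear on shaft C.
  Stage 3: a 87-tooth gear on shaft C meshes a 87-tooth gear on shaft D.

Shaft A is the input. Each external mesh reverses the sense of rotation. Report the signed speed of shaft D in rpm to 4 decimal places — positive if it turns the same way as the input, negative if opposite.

-12314.8148 rpm (opposite to input, |ω| = 12314.8148 rpm)

Stage 1 [76T→72T]: ω = 3500.0000×76/72 = 3694.4444 rpm, dir flips to −; running = −3694.4444
Stage 2 [50T→15T]: ω = 3694.4444×50/15 = 12314.8148 rpm, dir flips to +; running = +12314.8148
Stage 3 [87T→87T]: ω = 12314.8148×87/87 = 12314.8148 rpm, dir flips to −; running = −12314.8148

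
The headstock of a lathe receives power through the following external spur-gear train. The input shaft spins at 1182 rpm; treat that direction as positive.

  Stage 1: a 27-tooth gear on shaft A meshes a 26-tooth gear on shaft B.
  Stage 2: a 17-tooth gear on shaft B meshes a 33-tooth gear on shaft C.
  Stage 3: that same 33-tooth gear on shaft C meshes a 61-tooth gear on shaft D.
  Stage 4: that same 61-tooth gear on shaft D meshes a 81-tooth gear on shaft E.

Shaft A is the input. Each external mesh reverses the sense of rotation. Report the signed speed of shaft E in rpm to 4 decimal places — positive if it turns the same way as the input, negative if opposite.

+257.6154 rpm (same as input, |ω| = 257.6154 rpm)

Stage 1 [27T→26T]: ω = 1182.0000×27/26 = 1227.4615 rpm, dir flips to −; running = −1227.4615
Stage 2 [17T→33T]: ω = 1227.4615×17/33 = 632.3287 rpm, dir flips to +; running = +632.3287
Stage 3 [33T→61T]: ω = 632.3287×33/61 = 342.0794 rpm, dir flips to −; running = −342.0794
Stage 4 [61T→81T]: ω = 342.0794×61/81 = 257.6154 rpm, dir flips to +; running = +257.6154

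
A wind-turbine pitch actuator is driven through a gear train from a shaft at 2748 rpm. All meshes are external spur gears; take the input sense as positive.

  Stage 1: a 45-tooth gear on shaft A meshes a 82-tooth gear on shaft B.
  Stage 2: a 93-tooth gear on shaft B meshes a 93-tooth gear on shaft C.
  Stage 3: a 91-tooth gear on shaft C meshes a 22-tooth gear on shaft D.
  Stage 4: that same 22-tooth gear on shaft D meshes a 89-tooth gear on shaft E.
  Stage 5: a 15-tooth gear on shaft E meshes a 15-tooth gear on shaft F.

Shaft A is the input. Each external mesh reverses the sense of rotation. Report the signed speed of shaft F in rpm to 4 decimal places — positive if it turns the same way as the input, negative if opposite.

Stage 1 [45T→82T]: ω = 2748.0000×45/82 = 1508.0488 rpm, dir flips to −; running = −1508.0488
Stage 2 [93T→93T]: ω = 1508.0488×93/93 = 1508.0488 rpm, dir flips to +; running = +1508.0488
Stage 3 [91T→22T]: ω = 1508.0488×91/22 = 6237.8381 rpm, dir flips to −; running = −6237.8381
Stage 4 [22T→89T]: ω = 6237.8381×22/89 = 1541.9375 rpm, dir flips to +; running = +1541.9375
Stage 5 [15T→15T]: ω = 1541.9375×15/15 = 1541.9375 rpm, dir flips to −; running = −1541.9375

-1541.9375 rpm (opposite to input, |ω| = 1541.9375 rpm)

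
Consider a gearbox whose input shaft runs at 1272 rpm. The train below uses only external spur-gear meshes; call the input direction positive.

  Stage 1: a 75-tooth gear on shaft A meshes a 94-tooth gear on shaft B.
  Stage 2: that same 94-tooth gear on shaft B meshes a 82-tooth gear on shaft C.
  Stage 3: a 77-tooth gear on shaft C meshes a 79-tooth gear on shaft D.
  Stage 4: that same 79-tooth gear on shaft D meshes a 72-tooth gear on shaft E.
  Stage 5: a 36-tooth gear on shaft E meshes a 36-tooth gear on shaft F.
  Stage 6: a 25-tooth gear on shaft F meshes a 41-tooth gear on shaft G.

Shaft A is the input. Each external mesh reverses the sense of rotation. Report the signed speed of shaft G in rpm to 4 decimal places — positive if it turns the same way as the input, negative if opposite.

+758.6630 rpm (same as input, |ω| = 758.6630 rpm)

Stage 1 [75T→94T]: ω = 1272.0000×75/94 = 1014.8936 rpm, dir flips to −; running = −1014.8936
Stage 2 [94T→82T]: ω = 1014.8936×94/82 = 1163.4146 rpm, dir flips to +; running = +1163.4146
Stage 3 [77T→79T]: ω = 1163.4146×77/79 = 1133.9611 rpm, dir flips to −; running = −1133.9611
Stage 4 [79T→72T]: ω = 1133.9611×79/72 = 1244.2073 rpm, dir flips to +; running = +1244.2073
Stage 5 [36T→36T]: ω = 1244.2073×36/36 = 1244.2073 rpm, dir flips to −; running = −1244.2073
Stage 6 [25T→41T]: ω = 1244.2073×25/41 = 758.6630 rpm, dir flips to +; running = +758.6630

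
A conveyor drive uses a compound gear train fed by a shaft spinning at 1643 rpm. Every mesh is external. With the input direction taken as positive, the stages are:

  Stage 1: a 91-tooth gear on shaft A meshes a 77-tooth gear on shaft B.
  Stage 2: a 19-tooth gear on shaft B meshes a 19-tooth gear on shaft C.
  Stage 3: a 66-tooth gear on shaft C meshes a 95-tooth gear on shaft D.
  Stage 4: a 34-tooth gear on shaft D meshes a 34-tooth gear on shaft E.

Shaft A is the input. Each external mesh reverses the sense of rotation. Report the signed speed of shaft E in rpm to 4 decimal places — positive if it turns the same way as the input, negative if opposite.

Stage 1 [91T→77T]: ω = 1643.0000×91/77 = 1941.7273 rpm, dir flips to −; running = −1941.7273
Stage 2 [19T→19T]: ω = 1941.7273×19/19 = 1941.7273 rpm, dir flips to +; running = +1941.7273
Stage 3 [66T→95T]: ω = 1941.7273×66/95 = 1348.9895 rpm, dir flips to −; running = −1348.9895
Stage 4 [34T→34T]: ω = 1348.9895×34/34 = 1348.9895 rpm, dir flips to +; running = +1348.9895

+1348.9895 rpm (same as input, |ω| = 1348.9895 rpm)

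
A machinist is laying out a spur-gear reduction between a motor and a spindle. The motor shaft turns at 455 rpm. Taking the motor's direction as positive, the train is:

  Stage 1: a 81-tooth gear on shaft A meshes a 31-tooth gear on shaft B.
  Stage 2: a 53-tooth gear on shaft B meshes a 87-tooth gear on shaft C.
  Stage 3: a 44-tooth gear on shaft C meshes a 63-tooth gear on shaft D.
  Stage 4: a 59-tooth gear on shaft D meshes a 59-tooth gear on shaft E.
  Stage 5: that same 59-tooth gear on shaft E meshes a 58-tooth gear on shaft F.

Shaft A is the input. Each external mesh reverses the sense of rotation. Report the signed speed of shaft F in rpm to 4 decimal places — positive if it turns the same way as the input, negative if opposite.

-514.5499 rpm (opposite to input, |ω| = 514.5499 rpm)

Stage 1 [81T→31T]: ω = 455.0000×81/31 = 1188.8710 rpm, dir flips to −; running = −1188.8710
Stage 2 [53T→87T]: ω = 1188.8710×53/87 = 724.2547 rpm, dir flips to +; running = +724.2547
Stage 3 [44T→63T]: ω = 724.2547×44/63 = 505.8287 rpm, dir flips to −; running = −505.8287
Stage 4 [59T→59T]: ω = 505.8287×59/59 = 505.8287 rpm, dir flips to +; running = +505.8287
Stage 5 [59T→58T]: ω = 505.8287×59/58 = 514.5499 rpm, dir flips to −; running = −514.5499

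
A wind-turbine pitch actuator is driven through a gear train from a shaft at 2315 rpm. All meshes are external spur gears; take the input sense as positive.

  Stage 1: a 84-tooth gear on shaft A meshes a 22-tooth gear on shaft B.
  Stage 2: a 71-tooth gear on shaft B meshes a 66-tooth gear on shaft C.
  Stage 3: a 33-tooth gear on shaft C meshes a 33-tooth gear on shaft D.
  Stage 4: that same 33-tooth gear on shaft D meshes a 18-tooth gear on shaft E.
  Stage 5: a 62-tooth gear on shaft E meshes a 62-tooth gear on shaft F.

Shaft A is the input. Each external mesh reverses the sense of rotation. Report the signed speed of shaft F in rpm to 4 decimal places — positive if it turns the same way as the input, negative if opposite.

Stage 1 [84T→22T]: ω = 2315.0000×84/22 = 8839.0909 rpm, dir flips to −; running = −8839.0909
Stage 2 [71T→66T]: ω = 8839.0909×71/66 = 9508.7190 rpm, dir flips to +; running = +9508.7190
Stage 3 [33T→33T]: ω = 9508.7190×33/33 = 9508.7190 rpm, dir flips to −; running = −9508.7190
Stage 4 [33T→18T]: ω = 9508.7190×33/18 = 17432.6515 rpm, dir flips to +; running = +17432.6515
Stage 5 [62T→62T]: ω = 17432.6515×62/62 = 17432.6515 rpm, dir flips to −; running = −17432.6515

-17432.6515 rpm (opposite to input, |ω| = 17432.6515 rpm)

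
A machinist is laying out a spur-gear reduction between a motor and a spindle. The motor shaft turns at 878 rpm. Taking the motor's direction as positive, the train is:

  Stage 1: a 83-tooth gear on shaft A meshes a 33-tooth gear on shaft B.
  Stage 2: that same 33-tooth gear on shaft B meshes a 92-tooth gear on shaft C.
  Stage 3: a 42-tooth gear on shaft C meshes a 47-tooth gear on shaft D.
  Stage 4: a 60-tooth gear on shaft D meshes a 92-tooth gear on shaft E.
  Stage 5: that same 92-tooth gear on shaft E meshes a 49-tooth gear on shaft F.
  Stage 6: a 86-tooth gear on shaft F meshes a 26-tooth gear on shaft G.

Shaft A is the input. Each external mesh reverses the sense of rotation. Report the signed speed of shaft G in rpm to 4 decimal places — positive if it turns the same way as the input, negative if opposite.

Stage 1 [83T→33T]: ω = 878.0000×83/33 = 2208.3030 rpm, dir flips to −; running = −2208.3030
Stage 2 [33T→92T]: ω = 2208.3030×33/92 = 792.1087 rpm, dir flips to +; running = +792.1087
Stage 3 [42T→47T]: ω = 792.1087×42/47 = 707.8418 rpm, dir flips to −; running = −707.8418
Stage 4 [60T→92T]: ω = 707.8418×60/92 = 461.6360 rpm, dir flips to +; running = +461.6360
Stage 5 [92T→49T]: ω = 461.6360×92/49 = 866.7451 rpm, dir flips to −; running = −866.7451
Stage 6 [86T→26T]: ω = 866.7451×86/26 = 2866.9260 rpm, dir flips to +; running = +2866.9260

+2866.9260 rpm (same as input, |ω| = 2866.9260 rpm)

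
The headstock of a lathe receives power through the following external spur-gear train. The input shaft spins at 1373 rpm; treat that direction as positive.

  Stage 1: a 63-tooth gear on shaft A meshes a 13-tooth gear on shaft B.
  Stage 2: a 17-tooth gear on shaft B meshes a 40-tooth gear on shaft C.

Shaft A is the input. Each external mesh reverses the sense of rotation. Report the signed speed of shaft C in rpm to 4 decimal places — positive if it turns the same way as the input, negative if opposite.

+2827.8519 rpm (same as input, |ω| = 2827.8519 rpm)

Stage 1 [63T→13T]: ω = 1373.0000×63/13 = 6653.7692 rpm, dir flips to −; running = −6653.7692
Stage 2 [17T→40T]: ω = 6653.7692×17/40 = 2827.8519 rpm, dir flips to +; running = +2827.8519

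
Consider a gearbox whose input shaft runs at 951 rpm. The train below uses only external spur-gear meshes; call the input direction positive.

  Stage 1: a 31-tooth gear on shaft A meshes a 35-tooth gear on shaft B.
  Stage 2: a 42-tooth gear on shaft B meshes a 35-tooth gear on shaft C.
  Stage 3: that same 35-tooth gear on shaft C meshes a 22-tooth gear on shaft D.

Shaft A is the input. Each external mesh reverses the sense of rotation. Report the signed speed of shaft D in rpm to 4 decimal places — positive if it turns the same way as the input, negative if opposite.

Stage 1 [31T→35T]: ω = 951.0000×31/35 = 842.3143 rpm, dir flips to −; running = −842.3143
Stage 2 [42T→35T]: ω = 842.3143×42/35 = 1010.7771 rpm, dir flips to +; running = +1010.7771
Stage 3 [35T→22T]: ω = 1010.7771×35/22 = 1608.0545 rpm, dir flips to −; running = −1608.0545

-1608.0545 rpm (opposite to input, |ω| = 1608.0545 rpm)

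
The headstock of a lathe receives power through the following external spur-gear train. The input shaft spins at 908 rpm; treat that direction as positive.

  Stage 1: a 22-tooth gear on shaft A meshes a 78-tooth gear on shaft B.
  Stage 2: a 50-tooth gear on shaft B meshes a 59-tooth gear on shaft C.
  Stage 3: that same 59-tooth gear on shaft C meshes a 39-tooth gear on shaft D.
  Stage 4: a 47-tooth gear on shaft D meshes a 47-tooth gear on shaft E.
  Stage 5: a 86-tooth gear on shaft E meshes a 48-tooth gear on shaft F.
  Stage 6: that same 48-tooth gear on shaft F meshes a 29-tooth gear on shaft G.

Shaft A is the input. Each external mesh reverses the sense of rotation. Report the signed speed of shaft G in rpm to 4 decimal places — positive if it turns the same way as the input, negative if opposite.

+973.6879 rpm (same as input, |ω| = 973.6879 rpm)

Stage 1 [22T→78T]: ω = 908.0000×22/78 = 256.1026 rpm, dir flips to −; running = −256.1026
Stage 2 [50T→59T]: ω = 256.1026×50/59 = 217.0361 rpm, dir flips to +; running = +217.0361
Stage 3 [59T→39T]: ω = 217.0361×59/39 = 328.3366 rpm, dir flips to −; running = −328.3366
Stage 4 [47T→47T]: ω = 328.3366×47/47 = 328.3366 rpm, dir flips to +; running = +328.3366
Stage 5 [86T→48T]: ω = 328.3366×86/48 = 588.2698 rpm, dir flips to −; running = −588.2698
Stage 6 [48T→29T]: ω = 588.2698×48/29 = 973.6879 rpm, dir flips to +; running = +973.6879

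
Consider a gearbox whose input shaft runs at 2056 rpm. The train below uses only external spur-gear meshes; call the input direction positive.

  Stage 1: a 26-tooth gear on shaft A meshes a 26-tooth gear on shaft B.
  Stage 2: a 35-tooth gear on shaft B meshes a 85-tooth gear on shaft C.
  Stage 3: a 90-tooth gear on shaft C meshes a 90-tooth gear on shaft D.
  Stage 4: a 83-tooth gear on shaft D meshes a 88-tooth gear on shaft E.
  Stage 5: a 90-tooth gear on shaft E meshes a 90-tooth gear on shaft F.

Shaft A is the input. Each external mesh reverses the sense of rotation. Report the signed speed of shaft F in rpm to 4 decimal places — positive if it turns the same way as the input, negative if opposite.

-798.4866 rpm (opposite to input, |ω| = 798.4866 rpm)

Stage 1 [26T→26T]: ω = 2056.0000×26/26 = 2056.0000 rpm, dir flips to −; running = −2056.0000
Stage 2 [35T→85T]: ω = 2056.0000×35/85 = 846.5882 rpm, dir flips to +; running = +846.5882
Stage 3 [90T→90T]: ω = 846.5882×90/90 = 846.5882 rpm, dir flips to −; running = −846.5882
Stage 4 [83T→88T]: ω = 846.5882×83/88 = 798.4866 rpm, dir flips to +; running = +798.4866
Stage 5 [90T→90T]: ω = 798.4866×90/90 = 798.4866 rpm, dir flips to −; running = −798.4866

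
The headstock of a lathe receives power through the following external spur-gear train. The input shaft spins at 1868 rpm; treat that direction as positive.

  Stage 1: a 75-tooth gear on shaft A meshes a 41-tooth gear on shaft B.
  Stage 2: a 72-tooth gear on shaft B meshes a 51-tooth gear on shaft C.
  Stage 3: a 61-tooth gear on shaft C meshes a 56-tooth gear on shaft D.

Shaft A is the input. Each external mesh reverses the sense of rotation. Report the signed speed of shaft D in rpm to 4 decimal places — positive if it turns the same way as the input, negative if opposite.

Stage 1 [75T→41T]: ω = 1868.0000×75/41 = 3417.0732 rpm, dir flips to −; running = −3417.0732
Stage 2 [72T→51T]: ω = 3417.0732×72/51 = 4824.1033 rpm, dir flips to +; running = +4824.1033
Stage 3 [61T→56T]: ω = 4824.1033×61/56 = 5254.8268 rpm, dir flips to −; running = −5254.8268

-5254.8268 rpm (opposite to input, |ω| = 5254.8268 rpm)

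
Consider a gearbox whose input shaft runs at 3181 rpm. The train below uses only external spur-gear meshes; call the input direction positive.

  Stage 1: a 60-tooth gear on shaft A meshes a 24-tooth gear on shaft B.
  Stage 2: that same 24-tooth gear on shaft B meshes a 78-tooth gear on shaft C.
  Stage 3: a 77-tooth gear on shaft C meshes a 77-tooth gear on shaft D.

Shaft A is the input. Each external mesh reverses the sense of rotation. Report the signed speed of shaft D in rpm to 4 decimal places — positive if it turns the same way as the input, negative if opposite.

-2446.9231 rpm (opposite to input, |ω| = 2446.9231 rpm)

Stage 1 [60T→24T]: ω = 3181.0000×60/24 = 7952.5000 rpm, dir flips to −; running = −7952.5000
Stage 2 [24T→78T]: ω = 7952.5000×24/78 = 2446.9231 rpm, dir flips to +; running = +2446.9231
Stage 3 [77T→77T]: ω = 2446.9231×77/77 = 2446.9231 rpm, dir flips to −; running = −2446.9231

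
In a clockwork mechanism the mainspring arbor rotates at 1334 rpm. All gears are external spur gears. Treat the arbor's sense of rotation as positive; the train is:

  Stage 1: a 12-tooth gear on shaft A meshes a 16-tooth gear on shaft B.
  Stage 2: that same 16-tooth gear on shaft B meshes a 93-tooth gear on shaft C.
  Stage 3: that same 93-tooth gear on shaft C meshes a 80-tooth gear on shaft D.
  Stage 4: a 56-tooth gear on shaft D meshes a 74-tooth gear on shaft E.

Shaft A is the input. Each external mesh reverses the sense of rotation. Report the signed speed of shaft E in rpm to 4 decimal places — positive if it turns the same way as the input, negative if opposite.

+151.4270 rpm (same as input, |ω| = 151.4270 rpm)

Stage 1 [12T→16T]: ω = 1334.0000×12/16 = 1000.5000 rpm, dir flips to −; running = −1000.5000
Stage 2 [16T→93T]: ω = 1000.5000×16/93 = 172.1290 rpm, dir flips to +; running = +172.1290
Stage 3 [93T→80T]: ω = 172.1290×93/80 = 200.1000 rpm, dir flips to −; running = −200.1000
Stage 4 [56T→74T]: ω = 200.1000×56/74 = 151.4270 rpm, dir flips to +; running = +151.4270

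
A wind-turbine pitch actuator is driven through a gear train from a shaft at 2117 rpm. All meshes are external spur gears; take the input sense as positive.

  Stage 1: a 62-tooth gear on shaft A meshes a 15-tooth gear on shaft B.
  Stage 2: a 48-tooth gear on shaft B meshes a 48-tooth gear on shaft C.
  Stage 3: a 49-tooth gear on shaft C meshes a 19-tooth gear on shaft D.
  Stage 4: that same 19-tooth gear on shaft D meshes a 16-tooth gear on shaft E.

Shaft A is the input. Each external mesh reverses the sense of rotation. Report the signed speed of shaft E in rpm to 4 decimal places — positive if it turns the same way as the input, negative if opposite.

Stage 1 [62T→15T]: ω = 2117.0000×62/15 = 8750.2667 rpm, dir flips to −; running = −8750.2667
Stage 2 [48T→48T]: ω = 8750.2667×48/48 = 8750.2667 rpm, dir flips to +; running = +8750.2667
Stage 3 [49T→19T]: ω = 8750.2667×49/19 = 22566.4772 rpm, dir flips to −; running = −22566.4772
Stage 4 [19T→16T]: ω = 22566.4772×19/16 = 26797.6917 rpm, dir flips to +; running = +26797.6917

+26797.6917 rpm (same as input, |ω| = 26797.6917 rpm)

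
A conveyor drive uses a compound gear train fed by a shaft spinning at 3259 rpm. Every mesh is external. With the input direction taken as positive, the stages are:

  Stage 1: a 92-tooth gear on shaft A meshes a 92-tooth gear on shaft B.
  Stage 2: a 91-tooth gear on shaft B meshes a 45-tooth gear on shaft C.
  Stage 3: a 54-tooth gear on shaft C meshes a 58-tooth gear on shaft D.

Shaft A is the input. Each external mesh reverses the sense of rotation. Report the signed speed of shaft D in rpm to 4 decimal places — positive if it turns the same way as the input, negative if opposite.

Stage 1 [92T→92T]: ω = 3259.0000×92/92 = 3259.0000 rpm, dir flips to −; running = −3259.0000
Stage 2 [91T→45T]: ω = 3259.0000×91/45 = 6590.4222 rpm, dir flips to +; running = +6590.4222
Stage 3 [54T→58T]: ω = 6590.4222×54/58 = 6135.9103 rpm, dir flips to −; running = −6135.9103

-6135.9103 rpm (opposite to input, |ω| = 6135.9103 rpm)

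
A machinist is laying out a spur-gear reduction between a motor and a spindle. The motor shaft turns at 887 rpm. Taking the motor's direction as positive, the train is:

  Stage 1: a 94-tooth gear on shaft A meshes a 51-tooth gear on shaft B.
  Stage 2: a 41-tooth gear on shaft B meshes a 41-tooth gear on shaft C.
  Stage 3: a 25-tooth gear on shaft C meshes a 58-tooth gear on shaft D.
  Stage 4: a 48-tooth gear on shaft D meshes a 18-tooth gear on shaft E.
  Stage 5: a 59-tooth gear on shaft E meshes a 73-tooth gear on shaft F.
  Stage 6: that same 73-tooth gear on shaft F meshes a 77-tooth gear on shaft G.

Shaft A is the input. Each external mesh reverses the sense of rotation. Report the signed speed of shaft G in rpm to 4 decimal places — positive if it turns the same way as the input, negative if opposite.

Stage 1 [94T→51T]: ω = 887.0000×94/51 = 1634.8627 rpm, dir flips to −; running = −1634.8627
Stage 2 [41T→41T]: ω = 1634.8627×41/41 = 1634.8627 rpm, dir flips to +; running = +1634.8627
Stage 3 [25T→58T]: ω = 1634.8627×25/58 = 704.6822 rpm, dir flips to −; running = −704.6822
Stage 4 [48T→18T]: ω = 704.6822×48/18 = 1879.1526 rpm, dir flips to +; running = +1879.1526
Stage 5 [59T→73T]: ω = 1879.1526×59/73 = 1518.7672 rpm, dir flips to −; running = −1518.7672
Stage 6 [73T→77T]: ω = 1518.7672×73/77 = 1439.8702 rpm, dir flips to +; running = +1439.8702

+1439.8702 rpm (same as input, |ω| = 1439.8702 rpm)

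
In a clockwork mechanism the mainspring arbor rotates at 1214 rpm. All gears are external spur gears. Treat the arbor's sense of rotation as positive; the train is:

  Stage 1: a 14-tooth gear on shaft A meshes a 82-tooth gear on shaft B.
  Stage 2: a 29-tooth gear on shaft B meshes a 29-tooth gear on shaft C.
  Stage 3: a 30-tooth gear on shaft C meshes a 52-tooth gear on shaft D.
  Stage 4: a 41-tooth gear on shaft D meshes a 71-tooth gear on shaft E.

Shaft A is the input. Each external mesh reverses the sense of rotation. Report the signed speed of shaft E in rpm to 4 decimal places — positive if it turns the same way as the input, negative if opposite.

Stage 1 [14T→82T]: ω = 1214.0000×14/82 = 207.2683 rpm, dir flips to −; running = −207.2683
Stage 2 [29T→29T]: ω = 207.2683×29/29 = 207.2683 rpm, dir flips to +; running = +207.2683
Stage 3 [30T→52T]: ω = 207.2683×30/52 = 119.5779 rpm, dir flips to −; running = −119.5779
Stage 4 [41T→71T]: ω = 119.5779×41/71 = 69.0520 rpm, dir flips to +; running = +69.0520

+69.0520 rpm (same as input, |ω| = 69.0520 rpm)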